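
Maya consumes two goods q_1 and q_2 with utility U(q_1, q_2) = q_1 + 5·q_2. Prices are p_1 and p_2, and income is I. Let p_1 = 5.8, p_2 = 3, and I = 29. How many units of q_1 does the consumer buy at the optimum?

q_1* = 0

q_2 gives more utility per dollar, so spend all income on q_2: q_2* = I/p_2, q_1* = 0.
Numerically: q_1* = 0, q_2* = 9.6667.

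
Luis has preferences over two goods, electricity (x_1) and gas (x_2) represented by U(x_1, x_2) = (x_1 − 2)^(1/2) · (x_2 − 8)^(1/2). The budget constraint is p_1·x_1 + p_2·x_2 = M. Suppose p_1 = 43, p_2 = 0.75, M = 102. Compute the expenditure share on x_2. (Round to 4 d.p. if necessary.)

MRS = (x_2−8)/(x_1−2). Tangency with p_1/p_2 gives x_2−8 = (p_1/p_2)·(x_1−2).
Substituting into the budget: x_1* = 2 + 0.5·(M − 2·p_1 − 8·p_2)/p_1, and x_2* = 8 + 0.5·(…)/p_2.
Discretionary income = 102 − 2·43 − 8·0.75 = 10; x_1* = 2 + 0.5·10/43 = 2.1163; x_2* = 8 + 0.5·10/0.75 = 14.6667.
Expenditure on x_2: 0.75·14.6667 = 11; share = 0.1078.

share on x_2 = 0.1078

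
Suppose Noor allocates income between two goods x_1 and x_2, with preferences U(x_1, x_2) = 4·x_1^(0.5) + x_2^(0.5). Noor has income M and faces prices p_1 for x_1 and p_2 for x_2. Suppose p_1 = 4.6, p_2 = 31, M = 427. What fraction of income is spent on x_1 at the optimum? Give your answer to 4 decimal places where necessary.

From the CES first-order condition, 4·(x_2/x_1)^(0.5) = p_1/p_2.
Solve for the ratio: x_2/x_1 = [(1/4)·p_1/p_2]^(2).
With the ratio pinned down, the budget gives x_1* = M/(p_1 + p_2·(x_2/x_1)) and x_2* = (x_2/x_1)·x_1*.
Numerically x_2/x_1 = 0.001376, so x_1* = 427/(4.6 + 31·0.001376) = 91.9731 and x_2* = 0.001376·91.9731 = 0.1266.
Expenditure on x_1: 4.6·91.9731 = 423.0763; share = 0.9908.

share on x_1 = 0.9908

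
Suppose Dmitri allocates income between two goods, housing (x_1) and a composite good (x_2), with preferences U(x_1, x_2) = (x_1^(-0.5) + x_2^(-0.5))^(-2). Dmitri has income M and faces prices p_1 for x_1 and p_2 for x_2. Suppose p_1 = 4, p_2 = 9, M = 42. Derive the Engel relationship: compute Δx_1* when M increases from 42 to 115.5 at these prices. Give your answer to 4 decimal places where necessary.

Δx_1* = 7.9533

Substitute x_2 = (x_2/x_1)·x_1 into the budget: x_1* = M/(p_1 + p_2·(x_2/x_1)).
Numerically x_2/x_1 = 0.582387, so x_1* = 42/(4 + 9·0.582387) = 4.5447.
At M' = 115.5: x_1* = 12.498. Change: 12.498 − 4.5447 = 7.9533.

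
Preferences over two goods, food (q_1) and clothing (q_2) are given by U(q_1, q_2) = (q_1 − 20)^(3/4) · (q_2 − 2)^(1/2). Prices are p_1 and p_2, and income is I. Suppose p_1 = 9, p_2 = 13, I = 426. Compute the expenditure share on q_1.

share on q_1 = 0.7324

This is Cobb-Douglas in (q_1−20, q_2−2): tangency gives 0.75·p_2·(q_2−2) = 0.5·p_1·(q_1−20).
After buying the subsistence bundle (20, 2), a share 0.6 of the remaining income goes to q_1: q_1* = 20 + 0.6·(I − 20p_1 − 2p_2)/p_1.
Discretionary income = 426 − 20·9 − 2·13 = 220; q_1* = 20 + 0.6·220/9 = 34.6667; q_2* = 2 + 0.4·220/13 = 8.7692.
Expenditure on q_1: 9·34.6667 = 312; share = 0.7324.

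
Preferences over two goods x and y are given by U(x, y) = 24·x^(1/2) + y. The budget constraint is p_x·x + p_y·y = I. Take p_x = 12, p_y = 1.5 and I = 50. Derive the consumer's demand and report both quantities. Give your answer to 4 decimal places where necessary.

Utility is quasi-linear in y; the FOC for x is 12/√x = p_x/p_y.
Thus x* = (12·p_y/p_x)² — independent of I — with the rest of income spent on y.
Plugging in: x* = (12·1.5/12)² = 2.25, y* = 15.3333.

x* = 2.25, y* = 15.3333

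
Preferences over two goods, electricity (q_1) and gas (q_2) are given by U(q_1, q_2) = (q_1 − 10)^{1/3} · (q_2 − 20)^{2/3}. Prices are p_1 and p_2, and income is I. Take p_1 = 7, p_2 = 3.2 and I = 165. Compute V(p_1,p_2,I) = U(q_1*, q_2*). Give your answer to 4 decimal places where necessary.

V = 3.9488

This is Cobb-Douglas in (q_1−10, q_2−20): tangency gives 1/3·p_2·(q_2−20) = 2/3·p_1·(q_1−10).
Substituting into the budget: q_1* = 10 + 1/3·(I − 10·p_1 − 20·p_2)/p_1, and q_2* = 20 + 2/3·(…)/p_2.
Discretionary income = 165 − 10·7 − 20·3.2 = 31; q_1* = 10 + 1/3·31/7 = 11.4762; q_2* = 20 + 2/3·31/3.2 = 26.4583.
Utility at the optimum: U(11.4762, 26.4583) = 3.9488.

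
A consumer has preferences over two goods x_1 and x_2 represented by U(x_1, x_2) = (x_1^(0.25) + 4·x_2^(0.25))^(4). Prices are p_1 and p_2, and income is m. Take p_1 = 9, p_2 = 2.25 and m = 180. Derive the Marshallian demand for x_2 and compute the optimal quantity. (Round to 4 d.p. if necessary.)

MRS = MU_x_1/MU_x_2 = (1/4)·(x_2/x_1)^(0.75). Set equal to p_1/p_2.
Hence x_2/x_1 = (4·p_1/p_2)^(1/(0.75)), i.e. raised to the 4/3 power.
Substitute x_2 = (x_2/x_1)·x_1 into the budget: x_1* = m/(p_1 + p_2·(x_2/x_1)).
Numerically x_2/x_1 = 40.317474, so x_1* = 180/(9 + 2.25·40.317474) = 1.8052 and x_2* = 40.317474·1.8052 = 72.7794.

x_2* = 72.7794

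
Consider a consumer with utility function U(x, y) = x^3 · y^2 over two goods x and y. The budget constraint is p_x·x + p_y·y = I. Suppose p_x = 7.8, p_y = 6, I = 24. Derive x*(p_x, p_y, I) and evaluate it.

x* = 1.8462

Demand: x*(p_x,p_y,I) = 0.6·I/p_x and y* = 0.4·I/p_y.
At p_x=7.8, p_y=6, I=24: x* = 0.6·24/7.8 = 1.8462.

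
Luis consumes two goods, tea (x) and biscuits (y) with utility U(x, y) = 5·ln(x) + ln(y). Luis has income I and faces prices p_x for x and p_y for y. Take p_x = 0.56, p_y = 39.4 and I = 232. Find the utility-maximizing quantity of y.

Demand: x*(p_x,p_y,I) = 5/6·I/p_x and y* = 1/6·I/p_y.
At p_x=0.56, p_y=39.4, I=232: y* = 1/6·232/39.4 = 0.9814.

y* = 0.9814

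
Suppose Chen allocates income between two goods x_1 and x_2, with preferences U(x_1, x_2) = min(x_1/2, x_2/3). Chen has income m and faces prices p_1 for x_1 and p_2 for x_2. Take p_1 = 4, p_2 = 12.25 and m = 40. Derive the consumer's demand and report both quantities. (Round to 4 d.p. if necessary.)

Leontief preferences: the optimum is at the kink where x_1/2 = x_2/3, i.e. x_2 = (3/2)·x_1.
Budget: p_1·x_1 + p_2·(3/2)·x_1 = m, so (2·p_1 + 3·p_2)·x_1 = 2·m.
Demand: x_1*(p_1,p_2,m) = 2·m/(2·p_1 + 3·p_2), x_2* = 3·m/(2·p_1 + 3·p_2).
Here 2·4 + 3·12.25 = 44.75, giving x_1* = 1.7877 and x_2* = 2.6816.

x_1* = 1.7877, x_2* = 2.6816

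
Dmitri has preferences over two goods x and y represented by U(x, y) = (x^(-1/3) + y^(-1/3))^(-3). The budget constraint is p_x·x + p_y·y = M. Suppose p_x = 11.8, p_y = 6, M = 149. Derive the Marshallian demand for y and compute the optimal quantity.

y* = 11.3694

MU_x ∝ x^(-4/3), MU_y ∝ y^(-4/3), so MRS = (y/x)^(4/3) = p_x/p_y.
Hence y/x = (p_x/p_y)^(1/(4/3)), i.e. raised to the 0.75 power.
Substitute y = (y/x)·x into the budget: x* = M/(p_x + p_y·(y/x)).
Numerically y/x = 1.660726, so x* = 149/(11.8 + 6·1.660726) = 6.8461 and y* = 1.660726·6.8461 = 11.3694.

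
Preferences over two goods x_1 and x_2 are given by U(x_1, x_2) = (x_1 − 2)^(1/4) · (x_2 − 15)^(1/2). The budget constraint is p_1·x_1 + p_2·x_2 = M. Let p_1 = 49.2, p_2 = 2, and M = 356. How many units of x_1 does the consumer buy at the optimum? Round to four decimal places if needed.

x_1* = 3.542

MRS = (1/2)·(x_2−15)/(x_1−2). Tangency with p_1/p_2 gives x_2−15 = 2·(p_1/p_2)·(x_1−2).
Substituting into the budget: x_1* = 2 + 1/3·(M − 2·p_1 − 15·p_2)/p_1, and x_2* = 15 + 2/3·(…)/p_2.
Discretionary income = 356 − 2·49.2 − 15·2 = 227.6; x_1* = 2 + 1/3·227.6/49.2 = 3.542.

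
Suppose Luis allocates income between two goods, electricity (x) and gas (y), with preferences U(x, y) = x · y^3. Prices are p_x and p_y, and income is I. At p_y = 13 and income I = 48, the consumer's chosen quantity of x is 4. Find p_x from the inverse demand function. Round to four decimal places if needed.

MU_x/MU_y = (y)/(3·x); tangency sets this equal to p_x/p_y.
Rearranging, p_y·y = 3·p_x·x. Substituting into the budget gives p_x·x·(1 + 3) = I.
Demand: x*(p_x,p_y,I) = 0.25·I/p_x and y* = 0.75·I/p_y.
Set x* = 4 in the demand function and solve for p_x: p_x = 3.

p_x = 3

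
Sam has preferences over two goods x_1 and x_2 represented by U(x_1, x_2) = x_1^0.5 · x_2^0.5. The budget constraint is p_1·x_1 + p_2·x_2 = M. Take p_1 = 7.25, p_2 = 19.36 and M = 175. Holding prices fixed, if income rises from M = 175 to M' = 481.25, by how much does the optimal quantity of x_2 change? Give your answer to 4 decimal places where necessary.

Tangency: MRS = x_2/x_1 = p_1/p_2.
Rearranging, p_2·x_2 = p_1·x_1. Substituting into the budget gives p_1·x_1·(1 + 1) = M.
Demand: x_1*(p_1,p_2,M) = 0.5·M/p_1 and x_2* = 0.5·M/p_2.
At p_1=7.25, p_2=19.36, M=175: x_2* = 0.5·175/19.36 = 4.5196.
At M' = 481.25: x_2* = 12.429. Change: 12.429 − 4.5196 = 7.9093.

Δx_2* = 7.9093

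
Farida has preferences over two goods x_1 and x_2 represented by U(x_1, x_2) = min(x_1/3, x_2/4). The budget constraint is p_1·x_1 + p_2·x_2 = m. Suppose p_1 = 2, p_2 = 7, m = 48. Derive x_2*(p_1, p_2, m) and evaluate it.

x_2* = 5.6471

With perfect complements, no substitution: consume in ratio x_1:x_2 = 3:4.
Budget: p_1·x_1 + p_2·(4/3)·x_1 = m, so (3·p_1 + 4·p_2)·x_1 = 3·m.
Demand: x_1*(p_1,p_2,m) = 3·m/(3·p_1 + 4·p_2), x_2* = 4·m/(3·p_1 + 4·p_2).
Here 3·2 + 4·7 = 34, giving x_2* = 5.6471.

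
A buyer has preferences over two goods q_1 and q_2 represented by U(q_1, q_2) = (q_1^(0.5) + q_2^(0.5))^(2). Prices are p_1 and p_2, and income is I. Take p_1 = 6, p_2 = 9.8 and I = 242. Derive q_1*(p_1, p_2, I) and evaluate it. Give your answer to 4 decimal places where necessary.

From the CES first-order condition, (q_2/q_1)^(0.5) = p_1/p_2.
Solve for the ratio: q_2/q_1 = [p_1/p_2]^(2).
With the ratio pinned down, the budget gives q_1* = I/(p_1 + p_2·(q_2/q_1)) and q_2* = (q_2/q_1)·q_1*.
Numerically q_2/q_1 = 0.374844, so q_1* = 242/(6 + 9.8·0.374844) = 25.0169.

q_1* = 25.0169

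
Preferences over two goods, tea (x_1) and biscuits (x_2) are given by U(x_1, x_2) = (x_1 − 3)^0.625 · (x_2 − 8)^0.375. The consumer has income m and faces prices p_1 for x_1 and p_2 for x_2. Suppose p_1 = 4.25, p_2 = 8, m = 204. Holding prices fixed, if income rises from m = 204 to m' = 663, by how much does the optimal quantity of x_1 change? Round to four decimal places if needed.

Δx_1* = 67.5

MRS = (5/3)·(x_2−8)/(x_1−3). Tangency with p_1/p_2 gives x_2−8 = (3/5)·(p_1/p_2)·(x_1−3).
After buying the subsistence bundle (3, 8), a share 0.625 of the remaining income goes to x_1: x_1* = 3 + 0.625·(m − 3p_1 − 8p_2)/p_1.
Discretionary income = 204 − 3·4.25 − 8·8 = 127.25; x_1* = 3 + 0.625·127.25/4.25 = 21.7132.
At m' = 663: x_1* = 89.2132. Change: 89.2132 − 21.7132 = 67.5.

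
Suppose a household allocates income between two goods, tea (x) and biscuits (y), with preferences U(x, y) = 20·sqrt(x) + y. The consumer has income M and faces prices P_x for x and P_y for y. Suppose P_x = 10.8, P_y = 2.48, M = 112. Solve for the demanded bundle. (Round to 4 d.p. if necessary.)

x* = 5.273, y* = 22.1983

Set MRS = P_x/P_y: 10·x^(−1/2) = P_x/P_y.
Thus x* = (10·P_y/P_x)² — independent of M — with the rest of income spent on y.
Plugging in: x* = (10·2.48/10.8)² = 5.273, y* = 22.1983.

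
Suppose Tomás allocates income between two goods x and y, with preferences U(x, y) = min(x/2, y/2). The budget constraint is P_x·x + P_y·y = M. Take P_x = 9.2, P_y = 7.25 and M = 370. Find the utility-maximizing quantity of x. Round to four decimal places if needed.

Here 2·9.2 + 2·7.25 = 32.9, giving x* = 22.4924.

x* = 22.4924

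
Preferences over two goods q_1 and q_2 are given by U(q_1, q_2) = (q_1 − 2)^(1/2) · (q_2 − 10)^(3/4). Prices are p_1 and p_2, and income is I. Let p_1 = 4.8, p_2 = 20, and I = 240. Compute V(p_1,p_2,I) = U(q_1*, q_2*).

This is Cobb-Douglas in (q_1−2, q_2−10): tangency gives 0.5·p_2·(q_2−10) = 0.75·p_1·(q_1−2).
After buying the subsistence bundle (2, 10), a share 0.4 of the remaining income goes to q_1: q_1* = 2 + 0.4·(I − 2p_1 − 10p_2)/p_1.
Discretionary income = 240 − 2·4.8 − 10·20 = 30.4; q_1* = 2 + 0.4·30.4/4.8 = 4.5333; q_2* = 10 + 0.6·30.4/20 = 10.912.
Utility at the optimum: U(4.5333, 10.912) = 1.4854.

V = 1.4854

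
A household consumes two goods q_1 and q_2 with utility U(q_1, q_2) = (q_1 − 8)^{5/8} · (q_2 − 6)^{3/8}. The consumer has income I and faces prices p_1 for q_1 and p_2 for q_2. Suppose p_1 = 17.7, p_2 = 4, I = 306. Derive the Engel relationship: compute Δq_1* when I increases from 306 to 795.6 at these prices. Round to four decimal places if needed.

MRS = (5/3)·(q_2−6)/(q_1−8). Tangency with p_1/p_2 gives q_2−6 = (3/5)·(p_1/p_2)·(q_1−8).
Substituting into the budget: q_1* = 8 + 0.625·(I − 8·p_1 − 6·p_2)/p_1, and q_2* = 6 + 0.375·(…)/p_2.
Discretionary income = 306 − 8·17.7 − 6·4 = 140.4; q_1* = 8 + 0.625·140.4/17.7 = 12.9576.
At I' = 795.6: q_1* = 30.2458. Change: 30.2458 − 12.9576 = 17.2881.

Δq_1* = 17.2881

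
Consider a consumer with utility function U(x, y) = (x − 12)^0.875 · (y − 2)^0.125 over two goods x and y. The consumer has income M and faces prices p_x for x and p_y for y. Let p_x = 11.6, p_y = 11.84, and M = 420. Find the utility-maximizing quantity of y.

MRS = 7·(y−2)/(x−12). Tangency with p_x/p_y gives y−2 = (1/7)·(p_x/p_y)·(x−12).
Substituting into the budget: x* = 12 + 0.875·(M − 12·p_x − 2·p_y)/p_x, and y* = 2 + 0.125·(…)/p_y.
Discretionary income = 420 − 12·11.6 − 2·11.84 = 257.12; y* = 2 + 0.125·257.12/11.84 = 4.7145.

y* = 4.7145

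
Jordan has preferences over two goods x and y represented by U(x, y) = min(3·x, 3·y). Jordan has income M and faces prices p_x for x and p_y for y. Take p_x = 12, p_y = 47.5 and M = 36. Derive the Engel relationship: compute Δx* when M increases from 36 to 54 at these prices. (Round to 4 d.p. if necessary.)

Demand: x*(p_x,p_y,M) = 3·M/(3·p_x + 3·p_y), y* = 3·M/(3·p_x + 3·p_y).
Here 3·12 + 3·47.5 = 178.5, giving x* = 0.605.
At M' = 54: x* = 0.9076. Change: 0.9076 − 0.605 = 0.3025.

Δx* = 0.3025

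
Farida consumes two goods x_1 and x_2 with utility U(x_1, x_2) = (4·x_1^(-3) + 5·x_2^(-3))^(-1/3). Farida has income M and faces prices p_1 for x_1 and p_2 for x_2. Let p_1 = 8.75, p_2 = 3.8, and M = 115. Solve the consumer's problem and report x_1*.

x_1* = 8.3944

MRS = MU_x_1/MU_x_2 = (4/5)·(x_2/x_1)^(4). Set equal to p_1/p_2.
Solve for the ratio: x_2/x_1 = [(5/4)·p_1/p_2]^(0.25).
Substitute x_2 = (x_2/x_1)·x_1 into the budget: x_1* = M/(p_1 + p_2·(x_2/x_1)).
Numerically x_2/x_1 = 1.302518, so x_1* = 115/(8.75 + 3.8·1.302518) = 8.3944.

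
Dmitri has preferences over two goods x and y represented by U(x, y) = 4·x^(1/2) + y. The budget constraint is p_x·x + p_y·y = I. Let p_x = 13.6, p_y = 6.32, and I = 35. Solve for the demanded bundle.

Utility is quasi-linear in y; the FOC for x is 2/√x = p_x/p_y.
Solve: √x = 2·p_y/p_x, so x*(p_x,p_y) = (2·p_y/p_x)², and y* = (I − p_x·x*)/p_y.
Plugging in: x* = (2·6.32/13.6)² = 0.8638, y* = 3.6792.

x* = 0.8638, y* = 3.6792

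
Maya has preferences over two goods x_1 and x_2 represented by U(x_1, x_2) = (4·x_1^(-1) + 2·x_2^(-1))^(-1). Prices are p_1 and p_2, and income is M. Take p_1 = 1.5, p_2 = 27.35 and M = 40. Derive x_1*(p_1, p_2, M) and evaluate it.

x_1* = 6.6345

From the CES first-order condition, 2·(x_2/x_1)^(2) = p_1/p_2.
Hence x_2/x_1 = ((1/2)·p_1/p_2)^(1/(2)), i.e. raised to the 0.5 power.
With the ratio pinned down, the budget gives x_1* = M/(p_1 + p_2·(x_2/x_1)) and x_2* = (x_2/x_1)·x_1*.
Numerically x_2/x_1 = 0.165597, so x_1* = 40/(1.5 + 27.35·0.165597) = 6.6345.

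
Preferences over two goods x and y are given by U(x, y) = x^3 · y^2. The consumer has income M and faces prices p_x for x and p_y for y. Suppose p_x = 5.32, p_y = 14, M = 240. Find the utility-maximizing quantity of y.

Tangency: MRS = (3/2)·y/x = p_x/p_y.
So 3·p_y·y = 2·p_x·x; combined with the budget, a share 0.6 of income goes to x.
Demand: x*(p_x,p_y,M) = 0.6·M/p_x and y* = 0.4·M/p_y.
At p_x=5.32, p_y=14, M=240: y* = 0.4·240/14 = 6.8571.

y* = 6.8571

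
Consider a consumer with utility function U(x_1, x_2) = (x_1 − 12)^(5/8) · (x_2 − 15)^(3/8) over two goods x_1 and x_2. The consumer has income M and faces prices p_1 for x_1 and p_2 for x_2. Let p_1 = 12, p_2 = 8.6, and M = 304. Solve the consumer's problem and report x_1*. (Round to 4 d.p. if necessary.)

After buying the subsistence bundle (12, 15), a share 0.625 of the remaining income goes to x_1: x_1* = 12 + 0.625·(M − 12p_1 − 15p_2)/p_1.
Discretionary income = 304 − 12·12 − 15·8.6 = 31; x_1* = 12 + 0.625·31/12 = 13.6146.

x_1* = 13.6146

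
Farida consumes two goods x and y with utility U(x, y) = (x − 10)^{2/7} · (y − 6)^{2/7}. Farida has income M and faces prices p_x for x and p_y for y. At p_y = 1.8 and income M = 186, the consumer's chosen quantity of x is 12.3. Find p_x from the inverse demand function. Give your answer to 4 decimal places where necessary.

p_x = 12

Let x' = x−10, y' = y−6. MRS = y'/x' = p_x/p_y.
Substituting into the budget: x* = 10 + 0.5·(M − 10·p_x − 6·p_y)/p_x, and y* = 6 + 0.5·(…)/p_y.
Set x* = 12.3 in the demand function and solve for p_x: p_x = 12.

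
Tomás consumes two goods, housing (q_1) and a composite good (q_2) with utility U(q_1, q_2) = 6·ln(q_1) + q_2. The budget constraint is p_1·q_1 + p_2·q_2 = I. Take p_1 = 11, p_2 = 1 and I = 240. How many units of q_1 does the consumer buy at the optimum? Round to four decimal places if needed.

q_1* = 0.5455

So q_1*(p_1,p_2) = 6·p_2/p_1, independent of income; and q_2* = (I − 6·p_2)/p_2.
At the given prices: q_1* = 6·1/11 = 0.5455.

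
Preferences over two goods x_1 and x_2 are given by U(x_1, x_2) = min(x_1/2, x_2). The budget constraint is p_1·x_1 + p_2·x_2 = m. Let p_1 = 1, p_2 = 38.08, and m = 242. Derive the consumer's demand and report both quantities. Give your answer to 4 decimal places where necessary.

x_1* = 12.0758, x_2* = 6.0379

Demand: x_1*(p_1,p_2,m) = 2·m/(2·p_1 + p_2), x_2* = m/(2·p_1 + p_2).
Here 2·1 + 38.08 = 40.08, giving x_1* = 12.0758 and x_2* = 6.0379.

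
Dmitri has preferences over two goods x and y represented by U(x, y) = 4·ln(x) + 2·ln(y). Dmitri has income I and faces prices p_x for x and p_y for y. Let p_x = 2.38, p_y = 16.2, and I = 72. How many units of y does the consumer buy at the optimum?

y* = 1.4815

Demand: x*(p_x,p_y,I) = 2/3·I/p_x and y* = 1/3·I/p_y.
At p_x=2.38, p_y=16.2, I=72: y* = 1/3·72/16.2 = 1.4815.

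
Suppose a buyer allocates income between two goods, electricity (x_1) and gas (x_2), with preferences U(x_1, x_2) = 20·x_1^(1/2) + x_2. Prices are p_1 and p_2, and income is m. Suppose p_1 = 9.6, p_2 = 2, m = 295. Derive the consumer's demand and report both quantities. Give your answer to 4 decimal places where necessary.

Utility is quasi-linear in x_2; the FOC for x_1 is 10/√x_1 = p_1/p_2.
Solve: √x_1 = 10·p_2/p_1, so x_1*(p_1,p_2) = (10·p_2/p_1)², and x_2* = (m − p_1·x_1*)/p_2.
Plugging in: x_1* = (10·2/9.6)² = 4.3403, x_2* = 126.6667.

x_1* = 4.3403, x_2* = 126.6667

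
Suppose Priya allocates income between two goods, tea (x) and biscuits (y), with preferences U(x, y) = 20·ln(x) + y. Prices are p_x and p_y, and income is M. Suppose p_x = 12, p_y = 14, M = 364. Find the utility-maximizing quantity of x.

x* = 23.3333

MU_x = 20/x, MU_y = 1. Tangency: 20/x = p_x/p_y.
So x*(p_x,p_y) = 20·p_y/p_x, independent of income; and y* = (M − 20·p_y)/p_y.
At the given prices: x* = 20·14/12 = 23.3333.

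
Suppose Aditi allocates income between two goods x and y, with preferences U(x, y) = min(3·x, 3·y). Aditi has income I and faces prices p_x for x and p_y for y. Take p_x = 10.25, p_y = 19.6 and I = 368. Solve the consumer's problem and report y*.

y* = 12.3283

Leontief preferences: the optimum is at the kink where x/3 = y/3, i.e. y = x.
Budget: p_x·x + p_y·x = I, so (3·p_x + 3·p_y)·x = 3·I.
Demand: x*(p_x,p_y,I) = 3·I/(3·p_x + 3·p_y), y* = 3·I/(3·p_x + 3·p_y).
Here 3·10.25 + 3·19.6 = 89.55, giving y* = 12.3283.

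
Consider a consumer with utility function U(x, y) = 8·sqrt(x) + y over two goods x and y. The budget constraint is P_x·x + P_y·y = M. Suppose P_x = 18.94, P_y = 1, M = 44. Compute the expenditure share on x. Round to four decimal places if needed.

share on x = 0.0192

Set MRS = P_x/P_y: 4·x^(−1/2) = P_x/P_y.
Solve: √x = 4·P_y/P_x, so x*(P_x,P_y) = (4·P_y/P_x)², and y* = (M − P_x·x*)/P_y.
Plugging in: x* = (4·1/18.94)² = 0.0446, y* = 43.1552.
Expenditure on x: 18.94·0.0446 = 0.8448; share = 0.0192.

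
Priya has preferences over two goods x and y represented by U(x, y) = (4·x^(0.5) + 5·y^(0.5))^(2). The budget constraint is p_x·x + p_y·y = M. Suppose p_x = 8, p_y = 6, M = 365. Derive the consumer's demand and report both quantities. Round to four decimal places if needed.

From the CES first-order condition, (4/5)·(y/x)^(0.5) = p_x/p_y.
Solve for the ratio: y/x = [(5/4)·p_x/p_y]^(2).
Substitute y = (y/x)·x into the budget: x* = M/(p_x + p_y·(y/x)).
Numerically y/x = 2.777778, so x* = 365/(8 + 6·2.777778) = 14.7973 and y* = 2.777778·14.7973 = 41.1036.

x* = 14.7973, y* = 41.1036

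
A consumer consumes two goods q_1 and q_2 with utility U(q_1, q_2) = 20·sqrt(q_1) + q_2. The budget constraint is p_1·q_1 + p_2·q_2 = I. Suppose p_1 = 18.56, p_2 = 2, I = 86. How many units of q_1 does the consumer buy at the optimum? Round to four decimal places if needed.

Solve: √q_1 = 10·p_2/p_1, so q_1*(p_1,p_2) = (10·p_2/p_1)², and q_2* = (I − p_1·q_1*)/p_2.
Plugging in: q_1* = (10·2/18.56)² = 1.1612.

q_1* = 1.1612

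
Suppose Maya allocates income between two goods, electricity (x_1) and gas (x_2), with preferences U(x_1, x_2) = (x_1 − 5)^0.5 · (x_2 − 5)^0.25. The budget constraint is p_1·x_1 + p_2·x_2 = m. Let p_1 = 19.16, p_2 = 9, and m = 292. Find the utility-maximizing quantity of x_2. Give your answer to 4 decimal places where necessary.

x_2* = 10.6

This is Cobb-Douglas in (x_1−5, x_2−5): tangency gives 0.5·p_2·(x_2−5) = 0.25·p_1·(x_1−5).
After buying the subsistence bundle (5, 5), a share 2/3 of the remaining income goes to x_1: x_1* = 5 + 2/3·(m − 5p_1 − 5p_2)/p_1.
Discretionary income = 292 − 5·19.16 − 5·9 = 151.2; x_2* = 5 + 1/3·151.2/9 = 10.6.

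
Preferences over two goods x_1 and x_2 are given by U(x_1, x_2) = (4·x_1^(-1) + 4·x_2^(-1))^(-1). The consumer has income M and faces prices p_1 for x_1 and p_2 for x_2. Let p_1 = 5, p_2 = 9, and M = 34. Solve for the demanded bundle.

x_1* = 2.9039, x_2* = 2.1645

MRS = MU_x_1/MU_x_2 = (x_2/x_1)^(2). Set equal to p_1/p_2.
Solve for the ratio: x_2/x_1 = [p_1/p_2]^(0.5).
With the ratio pinned down, the budget gives x_1* = M/(p_1 + p_2·(x_2/x_1)) and x_2* = (x_2/x_1)·x_1*.
Numerically x_2/x_1 = 0.745356, so x_1* = 34/(5 + 9·0.745356) = 2.9039 and x_2* = 0.745356·2.9039 = 2.1645.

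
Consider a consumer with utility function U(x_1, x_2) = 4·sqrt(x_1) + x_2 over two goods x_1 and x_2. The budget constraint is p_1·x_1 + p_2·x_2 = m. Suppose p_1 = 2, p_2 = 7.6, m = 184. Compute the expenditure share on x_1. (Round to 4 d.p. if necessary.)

MU_x_1 = 2/√x_1, MU_x_2 = 1. Tangency: 2/√x_1 = p_1/p_2.
Solve: √x_1 = 2·p_2/p_1, so x_1*(p_1,p_2) = (2·p_2/p_1)², and x_2* = (m − p_1·x_1*)/p_2.
Plugging in: x_1* = (2·7.6/2)² = 57.76, x_2* = 9.0105.
Expenditure on x_1: 2·57.76 = 115.52; share = 0.6278.

share on x_1 = 0.6278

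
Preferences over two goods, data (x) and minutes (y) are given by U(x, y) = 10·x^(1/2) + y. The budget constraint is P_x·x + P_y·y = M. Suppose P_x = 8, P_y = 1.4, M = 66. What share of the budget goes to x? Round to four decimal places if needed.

Utility is quasi-linear in y; the FOC for x is 5/√x = P_x/P_y.
Thus x* = (5·P_y/P_x)² — independent of M — with the rest of income spent on y.
Plugging in: x* = (5·1.4/8)² = 0.7656, y* = 42.7679.
Expenditure on x: 8·0.7656 = 6.125; share = 0.0928.

share on x = 0.0928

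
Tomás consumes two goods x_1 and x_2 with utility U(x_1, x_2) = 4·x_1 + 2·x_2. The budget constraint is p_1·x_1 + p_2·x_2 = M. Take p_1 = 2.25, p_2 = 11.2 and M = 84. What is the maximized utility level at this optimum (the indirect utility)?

V = 149.3333

Perfect substitutes: compare marginal utility per dollar. 4/p_1 vs 2/p_2 → 1.7778 vs 0.1786.
x_1 gives more utility per dollar, so spend all income on x_1: x_1* = M/p_1, x_2* = 0.
Numerically: x_1* = 37.3333, x_2* = 0.
Utility at the optimum: U(37.3333, 0) = 149.3333.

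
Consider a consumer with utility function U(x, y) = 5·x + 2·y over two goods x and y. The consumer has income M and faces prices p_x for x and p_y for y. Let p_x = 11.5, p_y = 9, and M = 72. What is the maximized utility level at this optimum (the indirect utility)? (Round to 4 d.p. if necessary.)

Linear utility — the consumer picks whichever good has higher MU/price: 5/11.5 = 0.4348 vs 2/9 = 0.2222.
x gives more utility per dollar, so spend all income on x: x* = M/p_x, y* = 0.
Numerically: x* = 6.2609, y* = 0.
Utility at the optimum: U(6.2609, 0) = 31.3043.

V = 31.3043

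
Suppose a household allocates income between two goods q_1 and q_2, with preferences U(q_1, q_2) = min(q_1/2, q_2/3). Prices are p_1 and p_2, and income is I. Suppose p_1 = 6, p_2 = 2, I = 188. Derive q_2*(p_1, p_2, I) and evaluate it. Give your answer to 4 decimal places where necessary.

q_2* = 31.3333

Here 2·6 + 3·2 = 18, giving q_2* = 31.3333.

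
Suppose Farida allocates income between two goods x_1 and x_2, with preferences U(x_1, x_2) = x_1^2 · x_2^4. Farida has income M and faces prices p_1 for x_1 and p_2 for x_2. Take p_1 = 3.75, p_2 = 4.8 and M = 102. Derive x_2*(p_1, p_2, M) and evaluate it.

x_2* = 14.1667

Demand: x_1*(p_1,p_2,M) = 1/3·M/p_1 and x_2* = 2/3·M/p_2.
At p_1=3.75, p_2=4.8, M=102: x_2* = 2/3·102/4.8 = 14.1667.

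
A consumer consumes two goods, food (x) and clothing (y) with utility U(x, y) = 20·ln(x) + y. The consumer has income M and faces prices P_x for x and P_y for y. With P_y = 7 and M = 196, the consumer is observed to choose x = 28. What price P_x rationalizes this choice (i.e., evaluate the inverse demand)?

Set MRS = P_x/P_y: (20/x)/1 = P_x/P_y.
So x*(P_x,P_y) = 20·P_y/P_x, independent of income; and y* = (M − 20·P_y)/P_y.
Set x* = 28 in the demand function and solve for P_x: P_x = 5.

P_x = 5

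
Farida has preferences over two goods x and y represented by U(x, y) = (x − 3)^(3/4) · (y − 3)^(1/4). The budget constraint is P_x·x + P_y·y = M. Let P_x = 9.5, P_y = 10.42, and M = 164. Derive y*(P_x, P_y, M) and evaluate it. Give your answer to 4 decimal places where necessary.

y* = 5.501

After buying the subsistence bundle (3, 3), a share 0.75 of the remaining income goes to x: x* = 3 + 0.75·(M − 3P_x − 3P_y)/P_x.
Discretionary income = 164 − 3·9.5 − 3·10.42 = 104.24; y* = 3 + 0.25·104.24/10.42 = 5.501.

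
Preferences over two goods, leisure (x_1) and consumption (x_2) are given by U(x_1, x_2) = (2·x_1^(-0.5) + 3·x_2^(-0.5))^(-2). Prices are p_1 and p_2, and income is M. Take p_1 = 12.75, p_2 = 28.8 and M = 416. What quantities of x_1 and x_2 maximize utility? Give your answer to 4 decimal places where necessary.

Substitute x_2 = (x_2/x_1)·x_1 into the budget: x_1* = M/(p_1 + p_2·(x_2/x_1)).
Numerically x_2/x_1 = 0.761154, so x_1* = 416/(12.75 + 28.8·0.761154) = 11.9984 and x_2* = 0.761154·11.9984 = 9.1326.

x_1* = 11.9984, x_2* = 9.1326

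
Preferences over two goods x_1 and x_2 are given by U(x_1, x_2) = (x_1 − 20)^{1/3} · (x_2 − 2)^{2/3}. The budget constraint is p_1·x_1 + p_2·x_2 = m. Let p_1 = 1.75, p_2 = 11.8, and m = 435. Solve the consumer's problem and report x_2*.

x_2* = 23.2655

Let x_1' = x_1−20, x_2' = x_2−2. MRS = (1/2)·x_2'/x_1' = p_1/p_2.
After buying the subsistence bundle (20, 2), a share 1/3 of the remaining income goes to x_1: x_1* = 20 + 1/3·(m − 20p_1 − 2p_2)/p_1.
Discretionary income = 435 − 20·1.75 − 2·11.8 = 376.4; x_2* = 2 + 2/3·376.4/11.8 = 23.2655.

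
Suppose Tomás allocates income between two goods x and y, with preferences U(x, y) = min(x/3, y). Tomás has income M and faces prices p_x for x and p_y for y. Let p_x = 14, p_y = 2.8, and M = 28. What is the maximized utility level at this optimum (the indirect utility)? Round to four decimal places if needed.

V = 0.625

With perfect complements, no substitution: consume in ratio x:y = 3:1.
Budget: p_x·x + p_y·(1/3)·x = M, so (3·p_x + p_y)·x = 3·M.
Demand: x*(p_x,p_y,M) = 3·M/(3·p_x + p_y), y* = M/(3·p_x + p_y).
Here 3·14 + 2.8 = 44.8, giving x* = 1.875 and y* = 0.625.
Utility at the optimum: U(1.875, 0.625) = 0.625.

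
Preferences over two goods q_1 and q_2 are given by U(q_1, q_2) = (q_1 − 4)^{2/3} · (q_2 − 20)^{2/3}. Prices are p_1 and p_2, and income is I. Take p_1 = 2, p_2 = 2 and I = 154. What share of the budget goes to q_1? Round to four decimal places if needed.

Let q_1' = q_1−4, q_2' = q_2−20. MRS = q_2'/q_1' = p_1/p_2.
After buying the subsistence bundle (4, 20), a share 0.5 of the remaining income goes to q_1: q_1* = 4 + 0.5·(I − 4p_1 − 20p_2)/p_1.
Discretionary income = 154 − 4·2 − 20·2 = 106; q_1* = 4 + 0.5·106/2 = 30.5; q_2* = 20 + 0.5·106/2 = 46.5.
Expenditure on q_1: 2·30.5 = 61; share = 0.3961.

share on q_1 = 0.3961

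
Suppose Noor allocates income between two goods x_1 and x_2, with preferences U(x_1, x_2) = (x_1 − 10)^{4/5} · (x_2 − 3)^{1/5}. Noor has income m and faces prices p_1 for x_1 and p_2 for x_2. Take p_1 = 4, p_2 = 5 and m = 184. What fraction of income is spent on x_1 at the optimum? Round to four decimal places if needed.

Let x_1' = x_1−10, x_2' = x_2−3. MRS = 4·x_2'/x_1' = p_1/p_2.
After buying the subsistence bundle (10, 3), a share 0.8 of the remaining income goes to x_1: x_1* = 10 + 0.8·(m − 10p_1 − 3p_2)/p_1.
Discretionary income = 184 − 10·4 − 3·5 = 129; x_1* = 10 + 0.8·129/4 = 35.8; x_2* = 3 + 0.2·129/5 = 8.16.
Expenditure on x_1: 4·35.8 = 143.2; share = 0.7783.

share on x_1 = 0.7783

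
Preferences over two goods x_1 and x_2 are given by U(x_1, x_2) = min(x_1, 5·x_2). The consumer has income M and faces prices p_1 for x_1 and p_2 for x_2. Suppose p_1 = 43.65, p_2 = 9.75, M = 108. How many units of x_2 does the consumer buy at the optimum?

With perfect complements, no substitution: consume in ratio x_1:x_2 = 5:1.
Budget: p_1·x_1 + p_2·(1/5)·x_1 = M, so (5·p_1 + p_2)·x_1 = 5·M.
Demand: x_1*(p_1,p_2,M) = 5·M/(5·p_1 + p_2), x_2* = M/(5·p_1 + p_2).
Here 5·43.65 + 9.75 = 228, giving x_2* = 0.4737.

x_2* = 0.4737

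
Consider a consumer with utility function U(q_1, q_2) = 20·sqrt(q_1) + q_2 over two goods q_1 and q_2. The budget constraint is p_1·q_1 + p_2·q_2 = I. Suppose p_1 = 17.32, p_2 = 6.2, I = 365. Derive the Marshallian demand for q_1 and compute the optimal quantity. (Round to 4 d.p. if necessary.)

q_1* = 12.8141

Set MRS = p_1/p_2: 10·q_1^(−1/2) = p_1/p_2.
Thus q_1* = (10·p_2/p_1)² — independent of I — with the rest of income spent on q_2.
Plugging in: q_1* = (10·6.2/17.32)² = 12.8141.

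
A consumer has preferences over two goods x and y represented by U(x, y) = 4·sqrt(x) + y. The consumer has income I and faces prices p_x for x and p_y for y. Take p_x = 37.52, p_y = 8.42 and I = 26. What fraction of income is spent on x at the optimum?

share on x = 0.2907

MU_x = 2/√x, MU_y = 1. Tangency: 2/√x = p_x/p_y.
Thus x* = (2·p_y/p_x)² — independent of I — with the rest of income spent on y.
Plugging in: x* = (2·8.42/37.52)² = 0.2014, y* = 2.1902.
Expenditure on x: 37.52·0.2014 = 7.5583; share = 0.2907.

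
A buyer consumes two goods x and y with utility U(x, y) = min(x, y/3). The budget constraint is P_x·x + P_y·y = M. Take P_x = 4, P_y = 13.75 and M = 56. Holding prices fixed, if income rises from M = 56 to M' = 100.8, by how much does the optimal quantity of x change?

Δx* = 0.9901

With perfect complements, no substitution: consume in ratio x:y = 1:3.
Budget: P_x·x + P_y·3·x = M, so (P_x + 3·P_y)·x = M.
Demand: x*(P_x,P_y,M) = M/(P_x + 3·P_y), y* = 3·M/(P_x + 3·P_y).
Here 4 + 3·13.75 = 45.25, giving x* = 1.2376.
At M' = 100.8: x* = 2.2276. Change: 2.2276 − 1.2376 = 0.9901.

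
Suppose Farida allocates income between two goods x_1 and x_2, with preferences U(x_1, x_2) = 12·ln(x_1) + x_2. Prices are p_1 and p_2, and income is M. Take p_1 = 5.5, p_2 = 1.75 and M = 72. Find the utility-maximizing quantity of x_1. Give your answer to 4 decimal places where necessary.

x_1* = 3.8182

MU_x_1 = 12/x_1, MU_x_2 = 1. Tangency: 12/x_1 = p_1/p_2.
So x_1*(p_1,p_2) = 12·p_2/p_1, independent of income; and x_2* = (M − 12·p_2)/p_2.
At the given prices: x_1* = 12·1.75/5.5 = 3.8182.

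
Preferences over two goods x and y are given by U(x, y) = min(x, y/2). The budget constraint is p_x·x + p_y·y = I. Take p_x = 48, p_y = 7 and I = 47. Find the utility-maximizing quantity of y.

Leontief preferences: the optimum is at the kink where x/1 = y/2, i.e. y = 2·x.
Budget: p_x·x + p_y·2·x = I, so (p_x + 2·p_y)·x = I.
Demand: x*(p_x,p_y,I) = I/(p_x + 2·p_y), y* = 2·I/(p_x + 2·p_y).
Here 48 + 2·7 = 62, giving y* = 1.5161.

y* = 1.5161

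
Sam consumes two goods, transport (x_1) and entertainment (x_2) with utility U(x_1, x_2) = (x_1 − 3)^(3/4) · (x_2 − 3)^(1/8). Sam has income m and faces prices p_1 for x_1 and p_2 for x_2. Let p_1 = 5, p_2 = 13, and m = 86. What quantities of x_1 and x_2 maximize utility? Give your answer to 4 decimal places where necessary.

x_1* = 8.4857, x_2* = 3.3516

This is Cobb-Douglas in (x_1−3, x_2−3): tangency gives 0.75·p_2·(x_2−3) = 0.125·p_1·(x_1−3).
Substituting into the budget: x_1* = 3 + 6/7·(m − 3·p_1 − 3·p_2)/p_1, and x_2* = 3 + 1/7·(…)/p_2.
Discretionary income = 86 − 3·5 − 3·13 = 32; x_1* = 3 + 6/7·32/5 = 8.4857; x_2* = 3 + 1/7·32/13 = 3.3516.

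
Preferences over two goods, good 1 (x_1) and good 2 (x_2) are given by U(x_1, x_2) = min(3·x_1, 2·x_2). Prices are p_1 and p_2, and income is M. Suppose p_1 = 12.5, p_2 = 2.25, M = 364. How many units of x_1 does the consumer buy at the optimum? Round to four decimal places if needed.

Demand: x_1*(p_1,p_2,M) = 2·M/(2·p_1 + 3·p_2), x_2* = 3·M/(2·p_1 + 3·p_2).
Here 2·12.5 + 3·2.25 = 31.75, giving x_1* = 22.9291.

x_1* = 22.9291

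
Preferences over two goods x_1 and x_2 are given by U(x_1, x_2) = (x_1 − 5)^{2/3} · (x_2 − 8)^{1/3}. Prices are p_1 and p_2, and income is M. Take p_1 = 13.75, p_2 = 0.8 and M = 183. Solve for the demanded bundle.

Let x_1' = x_1−5, x_2' = x_2−8. MRS = 2·x_2'/x_1' = p_1/p_2.
After buying the subsistence bundle (5, 8), a share 2/3 of the remaining income goes to x_1: x_1* = 5 + 2/3·(M − 5p_1 − 8p_2)/p_1.
Discretionary income = 183 − 5·13.75 − 8·0.8 = 107.85; x_1* = 5 + 2/3·107.85/13.75 = 10.2291; x_2* = 8 + 1/3·107.85/0.8 = 52.9375.

x_1* = 10.2291, x_2* = 52.9375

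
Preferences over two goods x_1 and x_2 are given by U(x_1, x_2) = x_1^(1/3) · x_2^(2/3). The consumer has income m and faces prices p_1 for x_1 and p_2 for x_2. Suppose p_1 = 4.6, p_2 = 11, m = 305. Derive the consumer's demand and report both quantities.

MU_x_1/MU_x_2 = (1/3·x_2)/(2/3·x_1); tangency sets this equal to p_1/p_2.
Rearranging, p_2·x_2 = 2·p_1·x_1. Substituting into the budget gives p_1·x_1·(1 + 2) = m.
Demand: x_1*(p_1,p_2,m) = 1/3·m/p_1 and x_2* = 2/3·m/p_2.
At p_1=4.6, p_2=11, m=305: x_1* = 1/3·305/4.6 = 22.1014, x_2* = 18.4848.

x_1* = 22.1014, x_2* = 18.4848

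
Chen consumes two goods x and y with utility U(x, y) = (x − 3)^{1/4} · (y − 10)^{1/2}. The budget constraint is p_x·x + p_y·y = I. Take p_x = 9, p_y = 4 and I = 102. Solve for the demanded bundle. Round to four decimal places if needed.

x* = 4.2963, y* = 15.8333

Substituting into the budget: x* = 3 + 1/3·(I − 3·p_x − 10·p_y)/p_x, and y* = 10 + 2/3·(…)/p_y.
Discretionary income = 102 − 3·9 − 10·4 = 35; x* = 3 + 1/3·35/9 = 4.2963; y* = 10 + 2/3·35/4 = 15.8333.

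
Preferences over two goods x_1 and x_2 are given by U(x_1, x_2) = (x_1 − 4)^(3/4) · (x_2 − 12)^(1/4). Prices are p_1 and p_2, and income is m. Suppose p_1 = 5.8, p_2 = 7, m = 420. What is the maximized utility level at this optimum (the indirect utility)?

Let x_1' = x_1−4, x_2' = x_2−12. MRS = 3·x_2'/x_1' = p_1/p_2.
After buying the subsistence bundle (4, 12), a share 0.75 of the remaining income goes to x_1: x_1* = 4 + 0.75·(m − 4p_1 − 12p_2)/p_1.
Discretionary income = 420 − 4·5.8 − 12·7 = 312.8; x_1* = 4 + 0.75·312.8/5.8 = 44.4483; x_2* = 12 + 0.25·312.8/7 = 23.1714.
Utility at the optimum: U(44.4483, 23.1714) = 29.3226.

V = 29.3226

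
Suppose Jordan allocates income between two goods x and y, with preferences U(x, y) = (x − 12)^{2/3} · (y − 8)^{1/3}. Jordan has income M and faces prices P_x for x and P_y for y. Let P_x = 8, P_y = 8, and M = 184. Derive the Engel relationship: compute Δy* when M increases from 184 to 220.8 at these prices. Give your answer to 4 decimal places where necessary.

Discretionary income = 184 − 12·8 − 8·8 = 24; y* = 8 + 1/3·24/8 = 9.
At M' = 220.8: y* = 10.5333. Change: 10.5333 − 9 = 1.5333.

Δy* = 1.5333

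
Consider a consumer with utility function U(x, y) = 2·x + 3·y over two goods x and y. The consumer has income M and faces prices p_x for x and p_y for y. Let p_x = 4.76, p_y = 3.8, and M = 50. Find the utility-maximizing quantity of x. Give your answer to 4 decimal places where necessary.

x* = 0

Linear utility — the consumer picks whichever good has higher MU/price: 2/4.76 = 0.4202 vs 3/3.8 = 0.7895.
y gives more utility per dollar, so spend all income on y: y* = M/p_y, x* = 0.
Numerically: x* = 0, y* = 13.1579.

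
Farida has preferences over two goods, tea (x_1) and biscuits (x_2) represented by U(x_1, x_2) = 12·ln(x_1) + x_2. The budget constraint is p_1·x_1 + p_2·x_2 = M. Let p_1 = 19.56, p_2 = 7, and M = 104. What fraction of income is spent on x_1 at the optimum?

share on x_1 = 0.8077

So x_1*(p_1,p_2) = 12·p_2/p_1, independent of income; and x_2* = (M − 12·p_2)/p_2.
At the given prices: x_1* = 12·7/19.56 = 4.2945, and x_2* = 2.8571.
Expenditure on x_1: 19.56·4.2945 = 84; share = 0.8077.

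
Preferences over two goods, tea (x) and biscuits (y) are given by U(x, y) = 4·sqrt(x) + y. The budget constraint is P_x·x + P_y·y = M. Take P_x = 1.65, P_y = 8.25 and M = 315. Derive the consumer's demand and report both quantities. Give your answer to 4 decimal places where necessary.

x* = 100, y* = 18.1818

MU_x = 2/√x, MU_y = 1. Tangency: 2/√x = P_x/P_y.
Thus x* = (2·P_y/P_x)² — independent of M — with the rest of income spent on y.
Plugging in: x* = (2·8.25/1.65)² = 100, y* = 18.1818.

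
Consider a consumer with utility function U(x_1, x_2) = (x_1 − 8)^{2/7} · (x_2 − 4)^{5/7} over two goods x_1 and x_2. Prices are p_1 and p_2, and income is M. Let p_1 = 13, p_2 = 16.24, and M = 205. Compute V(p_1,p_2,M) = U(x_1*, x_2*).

This is Cobb-Douglas in (x_1−8, x_2−4): tangency gives 2/7·p_2·(x_2−4) = 5/7·p_1·(x_1−8).
Substituting into the budget: x_1* = 8 + 2/7·(M − 8·p_1 − 4·p_2)/p_1, and x_2* = 4 + 5/7·(…)/p_2.
Discretionary income = 205 − 8·13 − 4·16.24 = 36.04; x_1* = 8 + 2/7·36.04/13 = 8.7921; x_2* = 4 + 5/7·36.04/16.24 = 5.5852.
Utility at the optimum: U(8.7921, 5.5852) = 1.3001.

V = 1.3001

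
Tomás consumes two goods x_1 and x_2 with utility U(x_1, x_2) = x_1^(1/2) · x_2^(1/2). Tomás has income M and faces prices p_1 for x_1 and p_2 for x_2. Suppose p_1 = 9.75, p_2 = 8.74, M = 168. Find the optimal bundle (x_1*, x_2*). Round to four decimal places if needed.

MU_x_1/MU_x_2 = (0.5·x_2)/(0.5·x_1); tangency sets this equal to p_1/p_2.
So 0.5·p_2·x_2 = 0.5·p_1·x_1; combined with the budget, a share 0.5 of income goes to x_1.
Demand: x_1*(p_1,p_2,M) = 0.5·M/p_1 and x_2* = 0.5·M/p_2.
At p_1=9.75, p_2=8.74, M=168: x_1* = 0.5·168/9.75 = 8.6154, x_2* = 9.611.

x_1* = 8.6154, x_2* = 9.611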